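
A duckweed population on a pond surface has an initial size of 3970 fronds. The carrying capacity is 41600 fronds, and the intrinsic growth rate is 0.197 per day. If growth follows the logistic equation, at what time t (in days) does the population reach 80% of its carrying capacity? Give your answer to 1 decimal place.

18.5 days

A = (K − N₀)/N₀ = (41600 − 3970)/3970 = 9.4786.
Solve 41600/(1 + 9.4786·e^(−0.197t)) = 33280: 1 + 9.4786·e^(−0.197t) = 1.25, so e^(−0.197t) = 0.0263752.
−0.197·t = ln(0.0263752) = -3.6353, so t = 3.6353/0.197 = 18.453.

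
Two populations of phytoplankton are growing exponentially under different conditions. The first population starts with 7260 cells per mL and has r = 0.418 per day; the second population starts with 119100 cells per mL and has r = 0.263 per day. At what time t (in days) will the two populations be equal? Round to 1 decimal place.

18.0 days

Set 7260·e^(0.418t) = 119100·e^(0.263t).
e^((0.418 − 0.263)t) = 119100/7260 → e^(0.155·t) = 16.405.
0.155·t = ln(16.405) = 2.7976, so t = 2.7976/0.155 = 18.049.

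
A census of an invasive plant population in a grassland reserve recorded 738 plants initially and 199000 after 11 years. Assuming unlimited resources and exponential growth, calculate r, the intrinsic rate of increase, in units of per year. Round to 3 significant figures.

0.509 per year

From N(t) = N₀·e^(rt): e^(r·11) = 199000/738 = 269.65.
r·11 = ln(269.65) = 5.5971, so r = 5.5971/11 = 0.50883.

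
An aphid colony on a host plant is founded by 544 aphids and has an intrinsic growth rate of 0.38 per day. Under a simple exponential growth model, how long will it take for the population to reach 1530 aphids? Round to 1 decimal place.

Set N₀·e^(rt) = 1530: e^(0.38·t) = 1530/544 = 2.8125.
0.38·t = ln(2.8125) = 1.0341, so t = 1.0341/0.38 = 2.7212.

2.7 days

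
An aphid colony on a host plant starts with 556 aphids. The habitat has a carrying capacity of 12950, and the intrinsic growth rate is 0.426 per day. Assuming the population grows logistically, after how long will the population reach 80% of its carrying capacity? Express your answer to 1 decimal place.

A = (K − N₀)/N₀ = (12950 − 556)/556 = 22.291.
Solve 12950/(1 + 22.291·e^(−0.426t)) = 10360: 1 + 22.291·e^(−0.426t) = 1.25, so e^(−0.426t) = 0.0112151.
−0.426·t = ln(0.0112151) = -4.4905, so t = 4.4905/0.426 = 10.541.

10.5 days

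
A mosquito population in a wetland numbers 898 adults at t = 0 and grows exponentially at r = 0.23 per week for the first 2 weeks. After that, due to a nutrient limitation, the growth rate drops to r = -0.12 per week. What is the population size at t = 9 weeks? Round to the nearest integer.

614 adults

Phase 1: N(2) = 898·e^(0.23×2) = 898·e^0.46 = 1422.5.
Phase 2 runs for 9 − 2 = 7 weeks at r = -0.12.
N(9) = 1422.5·e^(-0.12×7) = 1422.5·e^-0.84 = 614.108.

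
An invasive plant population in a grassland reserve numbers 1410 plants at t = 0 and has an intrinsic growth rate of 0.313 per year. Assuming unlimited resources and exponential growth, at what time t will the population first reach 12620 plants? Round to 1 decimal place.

Set N₀·e^(rt) = 12620: e^(0.313·t) = 12620/1410 = 8.9504.
0.313·t = ln(8.9504) = 2.1917, so t = 2.1917/0.313 = 7.0022.

7.0 years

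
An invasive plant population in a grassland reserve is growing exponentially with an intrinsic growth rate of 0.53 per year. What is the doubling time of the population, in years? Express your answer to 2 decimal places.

Doubling time t_d = ln(2)/r = 0.6931/0.53 = 1.3078.

1.31 years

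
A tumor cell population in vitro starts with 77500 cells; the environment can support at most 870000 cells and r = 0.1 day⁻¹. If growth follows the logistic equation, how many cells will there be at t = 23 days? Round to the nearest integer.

429581 cells

A = (K − N₀)/N₀ = (870000 − 77500)/77500 = 10.226.
N(t) = K/(1 + A·e^(−rt)) = 870000/(1 + 10.226×e^(−0.1×23)).
e^(−2.3) = 0.10026; denominator = 1 + 10.226×0.10026 = 2.0252.
N = 870000/2.0252 = 429581.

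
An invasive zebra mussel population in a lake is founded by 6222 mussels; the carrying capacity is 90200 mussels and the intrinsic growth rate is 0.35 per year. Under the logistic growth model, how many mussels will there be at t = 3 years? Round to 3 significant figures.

A = (K − N₀)/N₀ = (90200 − 6222)/6222 = 13.497.
N(t) = K/(1 + A·e^(−rt)) = 90200/(1 + 13.497×e^(−0.35×3)).
e^(−1.05) = 0.34994; denominator = 1 + 13.497×0.34994 = 5.7231.
N = 90200/5.7231 = 15760.7.

15800 mussels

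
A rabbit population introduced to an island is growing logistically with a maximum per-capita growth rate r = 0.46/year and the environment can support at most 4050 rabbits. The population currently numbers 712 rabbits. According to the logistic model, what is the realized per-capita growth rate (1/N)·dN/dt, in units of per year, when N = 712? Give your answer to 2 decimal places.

0.38 per year

(1/N)·dN/dt = r(1 − N/K) = 0.46 × (1 − 712/4050).
= 0.46 × 0.8242 = 0.37913.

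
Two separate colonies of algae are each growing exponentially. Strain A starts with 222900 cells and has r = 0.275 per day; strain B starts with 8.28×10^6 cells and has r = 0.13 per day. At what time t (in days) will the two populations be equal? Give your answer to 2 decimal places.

Set 222900·e^(0.275t) = 8.28×10^6·e^(0.13t).
e^((0.275 − 0.13)t) = 8.28×10^6/222900 → e^(0.145·t) = 37.147.
0.145·t = ln(37.147) = 3.6149, so t = 3.6149/0.145 = 24.93.

24.93 days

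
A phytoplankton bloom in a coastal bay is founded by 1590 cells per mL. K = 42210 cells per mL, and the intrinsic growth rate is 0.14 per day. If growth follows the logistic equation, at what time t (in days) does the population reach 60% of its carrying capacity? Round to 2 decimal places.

A = (K − N₀)/N₀ = (42210 − 1590)/1590 = 25.547.
Solve 42210/(1 + 25.547·e^(−0.14t)) = 25326: 1 + 25.547·e^(−0.14t) = 1.6667, so e^(−0.14t) = 0.0260955.
−0.14·t = ln(0.0260955) = -3.646, so t = 3.646/0.14 = 26.043.

26.04 days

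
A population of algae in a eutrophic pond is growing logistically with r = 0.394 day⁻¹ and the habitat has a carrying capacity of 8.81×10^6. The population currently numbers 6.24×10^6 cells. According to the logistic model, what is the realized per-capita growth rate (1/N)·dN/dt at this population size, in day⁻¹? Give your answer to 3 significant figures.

(1/N)·dN/dt = r(1 − N/K) = 0.394 × (1 − 6.24×10^6/8.81×10^6).
= 0.394 × 0.29171 = 0.11494.

0.115 per day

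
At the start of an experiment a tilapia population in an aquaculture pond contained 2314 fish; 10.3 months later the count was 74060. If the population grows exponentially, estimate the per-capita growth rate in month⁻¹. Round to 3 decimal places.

From N(t) = N₀·e^(rt): e^(r·10.3) = 74060/2314 = 32.005.
r·10.3 = ln(32.005) = 3.4659, so r = 3.4659/10.3 = 0.33649.

0.336 per month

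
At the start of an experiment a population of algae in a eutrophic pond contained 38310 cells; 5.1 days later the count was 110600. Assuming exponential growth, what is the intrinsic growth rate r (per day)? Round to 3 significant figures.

0.208 per day

From N(t) = N₀·e^(rt): e^(r·5.1) = 110600/38310 = 2.887.
r·5.1 = ln(2.887) = 1.0602, so r = 1.0602/5.1 = 0.20788.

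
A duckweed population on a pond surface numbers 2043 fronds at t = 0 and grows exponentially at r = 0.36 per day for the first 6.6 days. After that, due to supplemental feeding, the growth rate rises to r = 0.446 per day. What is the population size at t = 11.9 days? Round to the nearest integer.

233742 fronds

Phase 1: N(6.6) = 2043·e^(0.36×6.6) = 2043·e^2.376 = 21986.3.
Phase 2 runs for 11.9 − 6.6 = 5.3 days at r = 0.446.
N(11.9) = 21986.3·e^(0.446×5.3) = 21986.3·e^2.364 = 233742.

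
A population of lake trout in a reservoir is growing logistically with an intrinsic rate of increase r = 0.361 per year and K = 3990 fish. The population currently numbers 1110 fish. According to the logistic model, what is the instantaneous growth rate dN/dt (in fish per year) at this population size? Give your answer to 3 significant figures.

289 fish per year

dN/dt = rN(1 − N/K) = 0.361 × 1110 × (1 − 1110/3990).
1 − 1110/3990 = 0.7218; dN/dt = 0.361 × 1110 × 0.7218 = 289.23.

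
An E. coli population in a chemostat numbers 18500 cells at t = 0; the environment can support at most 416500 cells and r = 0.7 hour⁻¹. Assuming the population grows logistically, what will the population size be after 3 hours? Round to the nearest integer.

A = (K − N₀)/N₀ = (416500 − 18500)/18500 = 21.514.
N(t) = K/(1 + A·e^(−rt)) = 416500/(1 + 21.514×e^(−0.7×3)).
e^(−2.1) = 0.12246; denominator = 1 + 21.514×0.12246 = 3.6345.
N = 416500/3.6345 = 114597.

114597 cells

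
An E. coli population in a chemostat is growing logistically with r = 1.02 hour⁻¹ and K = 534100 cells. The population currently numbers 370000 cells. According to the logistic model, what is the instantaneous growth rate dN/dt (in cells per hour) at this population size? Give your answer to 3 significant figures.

116000 cells per hour

dN/dt = rN(1 − N/K) = 1.02 × 370000 × (1 − 370000/534100).
1 − 370000/534100 = 0.30725; dN/dt = 1.02 × 370000 × 0.30725 = 1.15955×10^5.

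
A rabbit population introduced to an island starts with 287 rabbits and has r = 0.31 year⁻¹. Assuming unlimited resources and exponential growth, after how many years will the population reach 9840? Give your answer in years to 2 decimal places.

Set N₀·e^(rt) = 9840: e^(0.31·t) = 9840/287 = 34.286.
0.31·t = ln(34.286) = 3.5347, so t = 3.5347/0.31 = 11.402.

11.40 years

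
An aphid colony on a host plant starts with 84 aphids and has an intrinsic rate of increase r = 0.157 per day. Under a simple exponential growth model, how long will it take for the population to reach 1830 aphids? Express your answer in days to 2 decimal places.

Set N₀·e^(rt) = 1830: e^(0.157·t) = 1830/84 = 21.786.
0.157·t = ln(21.786) = 3.0813, so t = 3.0813/0.157 = 19.626.

19.63 days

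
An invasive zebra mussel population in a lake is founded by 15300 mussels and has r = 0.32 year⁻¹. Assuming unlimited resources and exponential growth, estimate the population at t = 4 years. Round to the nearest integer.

N(t) = N₀·e^(rt) = 15300 × e^(0.32×4) = 15300 × e^1.28.
e^1.28 ≈ 3.5966, so N ≈ 15300 × 3.5966 = 55028.6.

55029 mussels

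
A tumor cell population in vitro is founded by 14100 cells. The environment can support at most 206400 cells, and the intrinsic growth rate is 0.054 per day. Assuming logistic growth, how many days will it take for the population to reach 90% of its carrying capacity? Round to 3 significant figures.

89.1 days

A = (K − N₀)/N₀ = (206400 − 14100)/14100 = 13.638.
Solve 206400/(1 + 13.638·e^(−0.054t)) = 185760: 1 + 13.638·e^(−0.054t) = 1.1111, so e^(−0.054t) = 0.00814699.
−0.054·t = ln(0.00814699) = -4.8101, so t = 4.8101/0.054 = 89.076.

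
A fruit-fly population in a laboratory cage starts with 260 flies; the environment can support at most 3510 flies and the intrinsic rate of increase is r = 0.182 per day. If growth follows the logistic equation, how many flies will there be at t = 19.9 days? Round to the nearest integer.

2631 flies

A = (K − N₀)/N₀ = (3510 − 260)/260 = 12.5.
N(t) = K/(1 + A·e^(−rt)) = 3510/(1 + 12.5×e^(−0.182×19.9)).
e^(−3.622) = 0.026735; denominator = 1 + 12.5×0.026735 = 1.3342.
N = 3510/1.3342 = 2630.83.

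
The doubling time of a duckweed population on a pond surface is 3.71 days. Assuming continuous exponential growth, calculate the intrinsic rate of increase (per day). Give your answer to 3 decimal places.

0.187 per day

r = ln(2)/t_d = 0.6931/3.71 = 0.18683.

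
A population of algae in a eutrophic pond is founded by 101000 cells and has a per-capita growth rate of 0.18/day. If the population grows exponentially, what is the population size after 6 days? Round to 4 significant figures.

297400 cells

N(t) = N₀·e^(rt) = 101000 × e^(0.18×6) = 101000 × e^1.08.
e^1.08 ≈ 2.9447, so N ≈ 101000 × 2.9447 = 297413.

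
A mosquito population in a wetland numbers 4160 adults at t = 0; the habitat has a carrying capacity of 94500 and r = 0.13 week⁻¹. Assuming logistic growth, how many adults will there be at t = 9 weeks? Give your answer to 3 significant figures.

12200 adults

A = (K − N₀)/N₀ = (94500 − 4160)/4160 = 21.716.
N(t) = K/(1 + A·e^(−rt)) = 94500/(1 + 21.716×e^(−0.13×9)).
e^(−1.17) = 0.31037; denominator = 1 + 21.716×0.31037 = 7.74.
N = 94500/7.74 = 12209.2.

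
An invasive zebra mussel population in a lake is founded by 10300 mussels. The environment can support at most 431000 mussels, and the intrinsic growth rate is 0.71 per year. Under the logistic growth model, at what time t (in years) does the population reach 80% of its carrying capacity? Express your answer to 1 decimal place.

A = (K − N₀)/N₀ = (431000 − 10300)/10300 = 40.845.
Solve 431000/(1 + 40.845·e^(−0.71t)) = 344800: 1 + 40.845·e^(−0.71t) = 1.25, so e^(−0.71t) = 0.00612075.
−0.71·t = ln(0.00612075) = -5.0961, so t = 5.0961/0.71 = 7.1776.

7.2 years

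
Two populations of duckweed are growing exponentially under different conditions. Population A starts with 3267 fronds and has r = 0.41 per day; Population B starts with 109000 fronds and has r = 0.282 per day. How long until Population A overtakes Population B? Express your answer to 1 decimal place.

Set 3267·e^(0.41t) = 109000·e^(0.282t).
e^((0.41 − 0.282)t) = 109000/3267 → e^(0.128·t) = 33.364.
0.128·t = ln(33.364) = 3.5075, so t = 3.5075/0.128 = 27.402.

27.4 days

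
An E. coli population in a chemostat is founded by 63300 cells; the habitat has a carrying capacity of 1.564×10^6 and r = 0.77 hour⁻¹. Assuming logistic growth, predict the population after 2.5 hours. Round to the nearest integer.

350800 cells

A = (K − N₀)/N₀ = (1.564×10^6 − 63300)/63300 = 23.708.
N(t) = K/(1 + A·e^(−rt)) = 1.564×10^6/(1 + 23.708×e^(−0.77×2.5)).
e^(−1.925) = 0.14588; denominator = 1 + 23.708×0.14588 = 4.4584.
N = 1.564×10^6/4.4584 = 350800.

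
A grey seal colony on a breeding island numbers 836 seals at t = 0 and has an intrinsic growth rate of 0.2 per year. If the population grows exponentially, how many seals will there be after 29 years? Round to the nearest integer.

276130 seals

N(t) = N₀·e^(rt) = 836 × e^(0.2×29) = 836 × e^5.8.
e^5.8 ≈ 330.3, so N ≈ 836 × 330.3 = 276130.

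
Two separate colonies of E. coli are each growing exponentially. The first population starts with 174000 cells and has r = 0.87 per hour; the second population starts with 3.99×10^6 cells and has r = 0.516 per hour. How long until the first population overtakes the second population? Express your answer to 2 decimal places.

8.85 hours

Set 174000·e^(0.87t) = 3.99×10^6·e^(0.516t).
e^((0.87 − 0.516)t) = 3.99×10^6/174000 → e^(0.354·t) = 22.931.
0.354·t = ln(22.931) = 3.1325, so t = 3.1325/0.354 = 8.8488.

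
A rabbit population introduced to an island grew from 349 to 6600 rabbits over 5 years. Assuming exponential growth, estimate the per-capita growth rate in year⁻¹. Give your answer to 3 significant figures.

0.588 per year

From N(t) = N₀·e^(rt): e^(r·5) = 6600/349 = 18.911.
r·5 = ln(18.911) = 2.9398, so r = 2.9398/5 = 0.58795.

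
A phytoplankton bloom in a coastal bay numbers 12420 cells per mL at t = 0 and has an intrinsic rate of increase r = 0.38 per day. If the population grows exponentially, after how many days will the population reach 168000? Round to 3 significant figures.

6.85 days

Set N₀·e^(rt) = 168000: e^(0.38·t) = 168000/12420 = 13.527.
0.38·t = ln(13.527) = 2.6047, so t = 2.6047/0.38 = 6.8544.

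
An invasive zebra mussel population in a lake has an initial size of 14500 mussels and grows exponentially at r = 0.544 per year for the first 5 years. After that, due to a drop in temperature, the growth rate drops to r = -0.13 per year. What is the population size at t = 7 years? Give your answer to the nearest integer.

Phase 1: N(5) = 14500·e^(0.544×5) = 14500·e^2.72 = 220115.
Phase 2 runs for 7 − 5 = 2 years at r = -0.13.
N(7) = 220115·e^(-0.13×2) = 220115·e^-0.26 = 169720.

169720 mussels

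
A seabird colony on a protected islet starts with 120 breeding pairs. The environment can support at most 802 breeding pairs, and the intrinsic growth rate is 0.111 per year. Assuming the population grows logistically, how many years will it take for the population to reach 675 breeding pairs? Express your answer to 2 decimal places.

A = (K − N₀)/N₀ = (802 − 120)/120 = 5.6833.
Solve 802/(1 + 5.6833·e^(−0.111t)) = 675: 1 + 5.6833·e^(−0.111t) = 1.1881, so e^(−0.111t) = 0.0331052.
−0.111·t = ln(0.0331052) = -3.4081, so t = 3.4081/0.111 = 30.703.

30.70 years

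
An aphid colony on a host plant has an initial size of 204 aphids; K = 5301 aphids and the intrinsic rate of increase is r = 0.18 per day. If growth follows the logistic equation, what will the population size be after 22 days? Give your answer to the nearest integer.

A = (K − N₀)/N₀ = (5301 − 204)/204 = 24.985.
N(t) = K/(1 + A·e^(−rt)) = 5301/(1 + 24.985×e^(−0.18×22)).
e^(−3.96) = 0.019063; denominator = 1 + 24.985×0.019063 = 1.4763.
N = 5301/1.4763 = 3590.74.

3591 aphids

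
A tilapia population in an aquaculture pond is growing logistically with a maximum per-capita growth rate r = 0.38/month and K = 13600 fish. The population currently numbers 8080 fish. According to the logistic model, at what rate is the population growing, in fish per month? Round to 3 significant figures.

1250 fish per month

dN/dt = rN(1 − N/K) = 0.38 × 8080 × (1 − 8080/13600).
1 − 8080/13600 = 0.40588; dN/dt = 0.38 × 8080 × 0.40588 = 1246.2.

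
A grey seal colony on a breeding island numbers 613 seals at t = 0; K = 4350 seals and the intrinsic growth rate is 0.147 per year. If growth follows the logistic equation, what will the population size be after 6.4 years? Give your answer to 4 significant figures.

A = (K − N₀)/N₀ = (4350 − 613)/613 = 6.0962.
N(t) = K/(1 + A·e^(−rt)) = 4350/(1 + 6.0962×e^(−0.147×6.4)).
e^(−0.9408) = 0.39032; denominator = 1 + 6.0962×0.39032 = 3.3795.
N = 4350/3.3795 = 1287.19.

1287 seals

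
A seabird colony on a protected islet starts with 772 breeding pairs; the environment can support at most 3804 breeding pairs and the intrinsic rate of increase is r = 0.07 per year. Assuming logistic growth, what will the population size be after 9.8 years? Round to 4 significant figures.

A = (K − N₀)/N₀ = (3804 − 772)/772 = 3.9275.
N(t) = K/(1 + A·e^(−rt)) = 3804/(1 + 3.9275×e^(−0.07×9.8)).
e^(−0.686) = 0.50359; denominator = 1 + 3.9275×0.50359 = 2.9778.
N = 3804/2.9778 = 1277.45.

1277 breeding pairs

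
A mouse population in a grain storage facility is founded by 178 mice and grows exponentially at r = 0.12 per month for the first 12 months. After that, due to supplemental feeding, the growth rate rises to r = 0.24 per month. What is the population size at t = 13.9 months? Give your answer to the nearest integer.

1185 mice

Phase 1: N(12) = 178·e^(0.12×12) = 178·e^1.44 = 751.284.
Phase 2 runs for 13.9 − 12 = 1.9 months at r = 0.24.
N(13.9) = 751.284·e^(0.24×1.9) = 751.284·e^0.456 = 1185.34.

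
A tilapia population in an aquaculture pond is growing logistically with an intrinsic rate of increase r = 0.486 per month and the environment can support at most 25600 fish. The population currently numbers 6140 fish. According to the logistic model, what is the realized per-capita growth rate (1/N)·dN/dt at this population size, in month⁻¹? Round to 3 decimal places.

0.369 per month

(1/N)·dN/dt = r(1 − N/K) = 0.486 × (1 − 6140/25600).
= 0.486 × 0.76016 = 0.36944.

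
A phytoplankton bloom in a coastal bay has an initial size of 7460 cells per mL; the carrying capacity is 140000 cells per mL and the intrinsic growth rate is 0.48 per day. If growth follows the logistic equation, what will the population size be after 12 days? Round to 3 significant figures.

133000 cells per mL

A = (K − N₀)/N₀ = (140000 − 7460)/7460 = 17.767.
N(t) = K/(1 + A·e^(−rt)) = 140000/(1 + 17.767×e^(−0.48×12)).
e^(−5.76) = 0.0031511; denominator = 1 + 17.767×0.0031511 = 1.056.
N = 140000/1.056 = 132578.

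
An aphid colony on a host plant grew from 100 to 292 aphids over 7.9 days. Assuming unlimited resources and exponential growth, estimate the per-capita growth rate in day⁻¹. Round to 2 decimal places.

0.14 per day

From N(t) = N₀·e^(rt): e^(r·7.9) = 292/100 = 2.92.
r·7.9 = ln(2.92) = 1.0716, so r = 1.0716/7.9 = 0.13564.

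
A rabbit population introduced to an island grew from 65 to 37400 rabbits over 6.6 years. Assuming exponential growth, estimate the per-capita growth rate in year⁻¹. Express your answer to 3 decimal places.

From N(t) = N₀·e^(rt): e^(r·6.6) = 37400/65 = 575.38.
r·6.6 = ln(575.38) = 6.355, so r = 6.355/6.6 = 0.96288.

0.963 per year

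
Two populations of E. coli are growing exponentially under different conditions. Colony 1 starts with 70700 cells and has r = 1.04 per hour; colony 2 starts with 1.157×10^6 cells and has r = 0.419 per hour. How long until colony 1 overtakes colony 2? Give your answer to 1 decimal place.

Set 70700·e^(1.04t) = 1.157×10^6·e^(0.419t).
e^((1.04 − 0.419)t) = 1.157×10^6/70700 → e^(0.621·t) = 16.365.
0.621·t = ln(16.365) = 2.7951, so t = 2.7951/0.621 = 4.501.

4.5 hours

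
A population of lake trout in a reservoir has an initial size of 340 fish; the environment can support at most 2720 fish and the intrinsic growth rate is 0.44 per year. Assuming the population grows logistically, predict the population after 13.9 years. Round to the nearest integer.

A = (K − N₀)/N₀ = (2720 − 340)/340 = 7.
N(t) = K/(1 + A·e^(−rt)) = 2720/(1 + 7×e^(−0.44×13.9)).
e^(−6.116) = 0.0022073; denominator = 1 + 7×0.0022073 = 1.0155.
N = 2720/1.0155 = 2678.61.

2679 fish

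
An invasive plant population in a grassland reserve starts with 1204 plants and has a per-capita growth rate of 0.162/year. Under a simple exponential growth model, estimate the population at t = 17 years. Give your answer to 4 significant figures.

18910 plants

N(t) = N₀·e^(rt) = 1204 × e^(0.162×17) = 1204 × e^2.754.
e^2.754 ≈ 15.705, so N ≈ 1204 × 15.705 = 18909.2.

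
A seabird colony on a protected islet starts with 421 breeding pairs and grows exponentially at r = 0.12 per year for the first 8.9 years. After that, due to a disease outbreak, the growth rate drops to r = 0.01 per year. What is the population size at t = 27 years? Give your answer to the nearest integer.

1468 breeding pairs

Phase 1: N(8.9) = 421·e^(0.12×8.9) = 421·e^1.068 = 1224.92.
Phase 2 runs for 27 − 8.9 = 18.1 years at r = 0.01.
N(27) = 1224.92·e^(0.01×18.1) = 1224.92·e^0.181 = 1467.97.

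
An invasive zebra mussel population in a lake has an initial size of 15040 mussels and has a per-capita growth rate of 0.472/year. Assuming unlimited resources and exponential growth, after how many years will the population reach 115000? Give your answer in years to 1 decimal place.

Set N₀·e^(rt) = 115000: e^(0.472·t) = 115000/15040 = 7.6463.
0.472·t = ln(7.6463) = 2.0342, so t = 2.0342/0.472 = 4.3098.

4.3 years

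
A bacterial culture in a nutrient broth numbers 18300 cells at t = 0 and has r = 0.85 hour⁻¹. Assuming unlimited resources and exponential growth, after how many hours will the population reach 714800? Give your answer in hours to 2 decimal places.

4.31 hours

Set N₀·e^(rt) = 714800: e^(0.85·t) = 714800/18300 = 39.06.
0.85·t = ln(39.06) = 3.6651, so t = 3.6651/0.85 = 4.3119.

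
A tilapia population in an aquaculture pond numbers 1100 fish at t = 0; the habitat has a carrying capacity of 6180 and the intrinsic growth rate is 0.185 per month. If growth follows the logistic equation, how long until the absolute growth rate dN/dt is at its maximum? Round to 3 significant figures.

Logistic growth is fastest at N = K/2 = 3090.
A = (K − N₀)/N₀ = 4.6182. Set K/(1 + A·e^(−rt)) = K/2 → A·e^(−rt) = 1.
e^(−0.185t) = 1/4.6182 = 0.216535, so t = ln(4.6182)/0.185 = 1.53/0.185 = 8.2703.

8.27 months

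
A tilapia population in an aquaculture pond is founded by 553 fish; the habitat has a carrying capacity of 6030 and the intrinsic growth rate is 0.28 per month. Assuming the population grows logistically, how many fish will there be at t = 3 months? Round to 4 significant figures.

1143 fish

A = (K − N₀)/N₀ = (6030 − 553)/553 = 9.9042.
N(t) = K/(1 + A·e^(−rt)) = 6030/(1 + 9.9042×e^(−0.28×3)).
e^(−0.84) = 0.43171; denominator = 1 + 9.9042×0.43171 = 5.2757.
N = 6030/5.2757 = 1142.97.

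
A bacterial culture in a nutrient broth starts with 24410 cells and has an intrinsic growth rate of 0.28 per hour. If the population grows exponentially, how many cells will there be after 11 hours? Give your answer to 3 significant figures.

N(t) = N₀·e^(rt) = 24410 × e^(0.28×11) = 24410 × e^3.08.
e^3.08 ≈ 21.758, so N ≈ 24410 × 21.758 = 531123.

531000 cells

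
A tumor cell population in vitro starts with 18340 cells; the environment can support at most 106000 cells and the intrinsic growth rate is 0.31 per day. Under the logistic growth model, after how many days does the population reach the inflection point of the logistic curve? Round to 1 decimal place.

5.0 days

Logistic growth is fastest at N = K/2 = 53000.
A = (K − N₀)/N₀ = 4.7797. Set K/(1 + A·e^(−rt)) = K/2 → A·e^(−rt) = 1.
e^(−0.31t) = 1/4.7797 = 0.209217, so t = ln(4.7797)/0.31 = 1.5644/0.31 = 5.0464.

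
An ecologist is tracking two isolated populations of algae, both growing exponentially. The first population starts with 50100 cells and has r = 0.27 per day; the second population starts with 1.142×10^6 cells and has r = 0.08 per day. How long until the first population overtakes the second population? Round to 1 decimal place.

16.5 days

Set 50100·e^(0.27t) = 1.142×10^6·e^(0.08t).
e^((0.27 − 0.08)t) = 1.142×10^6/50100 → e^(0.19·t) = 22.794.
0.19·t = ln(22.794) = 3.1265, so t = 3.1265/0.19 = 16.455.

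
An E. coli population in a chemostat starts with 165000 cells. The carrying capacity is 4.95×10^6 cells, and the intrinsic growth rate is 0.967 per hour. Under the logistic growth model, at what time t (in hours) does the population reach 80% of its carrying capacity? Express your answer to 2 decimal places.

4.92 hours

A = (K − N₀)/N₀ = (4.95×10^6 − 165000)/165000 = 29.
Solve 4.95×10^6/(1 + 29·e^(−0.967t)) = 3.96×10^6: 1 + 29·e^(−0.967t) = 1.25, so e^(−0.967t) = 0.00862069.
−0.967·t = ln(0.00862069) = -4.7536, so t = 4.7536/0.967 = 4.9158.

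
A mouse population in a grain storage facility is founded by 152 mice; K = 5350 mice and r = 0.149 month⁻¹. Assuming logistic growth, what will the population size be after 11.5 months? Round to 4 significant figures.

746.8 mice

A = (K − N₀)/N₀ = (5350 − 152)/152 = 34.197.
N(t) = K/(1 + A·e^(−rt)) = 5350/(1 + 34.197×e^(−0.149×11.5)).
e^(−1.714) = 0.18023; denominator = 1 + 34.197×0.18023 = 7.1635.
N = 5350/7.1635 = 746.839.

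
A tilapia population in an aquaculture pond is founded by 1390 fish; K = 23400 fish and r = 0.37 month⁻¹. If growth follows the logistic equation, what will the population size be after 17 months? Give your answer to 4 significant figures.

A = (K − N₀)/N₀ = (23400 − 1390)/1390 = 15.835.
N(t) = K/(1 + A·e^(−rt)) = 23400/(1 + 15.835×e^(−0.37×17)).
e^(−6.29) = 0.0018548; denominator = 1 + 15.835×0.0018548 = 1.0294.
N = 23400/1.0294 = 22732.4.

22730 fish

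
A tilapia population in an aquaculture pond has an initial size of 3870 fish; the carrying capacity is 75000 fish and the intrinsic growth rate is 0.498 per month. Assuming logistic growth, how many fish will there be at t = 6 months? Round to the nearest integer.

A = (K − N₀)/N₀ = (75000 − 3870)/3870 = 18.38.
N(t) = K/(1 + A·e^(−rt)) = 75000/(1 + 18.38×e^(−0.498×6)).
e^(−2.988) = 0.050388; denominator = 1 + 18.38×0.050388 = 1.9261.
N = 75000/1.9261 = 38938.3.

38938 fish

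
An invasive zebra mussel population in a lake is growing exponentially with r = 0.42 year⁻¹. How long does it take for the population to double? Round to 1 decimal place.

1.7 years

Doubling time t_d = ln(2)/r = 0.6931/0.42 = 1.6504.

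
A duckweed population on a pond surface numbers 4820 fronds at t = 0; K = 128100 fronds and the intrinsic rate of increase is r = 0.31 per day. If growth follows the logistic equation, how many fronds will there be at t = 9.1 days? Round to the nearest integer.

A = (K − N₀)/N₀ = (128100 − 4820)/4820 = 25.577.
N(t) = K/(1 + A·e^(−rt)) = 128100/(1 + 25.577×e^(−0.31×9.1)).
e^(−2.821) = 0.059546; denominator = 1 + 25.577×0.059546 = 2.523.
N = 128100/2.523 = 50772.8.

50773 fronds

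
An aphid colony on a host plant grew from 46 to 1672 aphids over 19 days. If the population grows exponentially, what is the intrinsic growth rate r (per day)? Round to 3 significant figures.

0.189 per day

From N(t) = N₀·e^(rt): e^(r·19) = 1672/46 = 36.348.
r·19 = ln(36.348) = 3.5931, so r = 3.5931/19 = 0.18911.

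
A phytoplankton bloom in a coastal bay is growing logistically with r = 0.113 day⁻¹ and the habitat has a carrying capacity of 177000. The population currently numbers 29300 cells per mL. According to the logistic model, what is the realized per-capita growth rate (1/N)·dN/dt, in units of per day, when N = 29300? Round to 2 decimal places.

(1/N)·dN/dt = r(1 − N/K) = 0.113 × (1 − 29300/177000).
= 0.113 × 0.83446 = 0.094294.

0.09 per day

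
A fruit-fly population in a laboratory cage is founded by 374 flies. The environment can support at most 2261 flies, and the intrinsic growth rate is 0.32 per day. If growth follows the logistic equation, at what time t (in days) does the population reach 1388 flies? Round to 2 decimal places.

A = (K − N₀)/N₀ = (2261 − 374)/374 = 5.0455.
Solve 2261/(1 + 5.0455·e^(−0.32t)) = 1388: 1 + 5.0455·e^(−0.32t) = 1.629, so e^(−0.32t) = 0.124659.
−0.32·t = ln(0.124659) = -2.0822, so t = 2.0822/0.32 = 6.5068.

6.51 days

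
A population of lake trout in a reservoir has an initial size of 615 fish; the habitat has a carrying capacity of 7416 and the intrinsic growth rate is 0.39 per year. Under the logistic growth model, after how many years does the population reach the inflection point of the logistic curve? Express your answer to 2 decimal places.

6.16 years

Logistic growth is fastest at N = K/2 = 3708.
A = (K − N₀)/N₀ = 11.059. Set K/(1 + A·e^(−rt)) = K/2 → A·e^(−rt) = 1.
e^(−0.39t) = 1/11.059 = 0.0904279, so t = ln(11.059)/0.39 = 2.4032/0.39 = 6.1621.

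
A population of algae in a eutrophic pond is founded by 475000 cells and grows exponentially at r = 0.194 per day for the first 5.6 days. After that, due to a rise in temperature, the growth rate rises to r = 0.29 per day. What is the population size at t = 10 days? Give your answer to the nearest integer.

Phase 1: N(5.6) = 475000·e^(0.194×5.6) = 475000·e^1.086 = 1.407703×10^6.
Phase 2 runs for 10 − 5.6 = 4.4 days at r = 0.29.
N(10) = 1.407703×10^6·e^(0.29×4.4) = 1.407703×10^6·e^1.276 = 5.04279×10^6.

5042790 cells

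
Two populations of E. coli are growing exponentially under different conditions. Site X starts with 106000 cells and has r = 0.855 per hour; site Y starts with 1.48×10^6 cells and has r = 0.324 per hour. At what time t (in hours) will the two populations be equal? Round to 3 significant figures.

Set 106000·e^(0.855t) = 1.48×10^6·e^(0.324t).
e^((0.855 − 0.324)t) = 1.48×10^6/106000 → e^(0.531·t) = 13.962.
0.531·t = ln(13.962) = 2.6364, so t = 2.6364/0.531 = 4.9649.

4.96 hours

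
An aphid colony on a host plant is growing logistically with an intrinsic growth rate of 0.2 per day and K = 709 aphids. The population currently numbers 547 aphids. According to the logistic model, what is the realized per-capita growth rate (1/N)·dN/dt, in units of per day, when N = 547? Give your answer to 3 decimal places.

0.046 per day

(1/N)·dN/dt = r(1 − N/K) = 0.2 × (1 − 547/709).
= 0.2 × 0.22849 = 0.045698.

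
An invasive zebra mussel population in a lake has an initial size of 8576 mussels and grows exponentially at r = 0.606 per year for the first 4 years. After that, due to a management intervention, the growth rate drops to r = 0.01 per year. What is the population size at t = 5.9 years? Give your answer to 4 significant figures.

Phase 1: N(4) = 8576·e^(0.606×4) = 8576·e^2.424 = 96831.
Phase 2 runs for 5.9 − 4 = 1.9 years at r = 0.01.
N(5.9) = 96831·e^(0.01×1.9) = 96831·e^0.019 = 98688.4.

98690 mussels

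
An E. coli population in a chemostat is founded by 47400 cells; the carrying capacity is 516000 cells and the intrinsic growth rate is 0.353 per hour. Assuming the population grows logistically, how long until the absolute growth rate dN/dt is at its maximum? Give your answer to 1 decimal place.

6.5 hours

Logistic growth is fastest at N = K/2 = 258000.
A = (K − N₀)/N₀ = 9.8861. Set K/(1 + A·e^(−rt)) = K/2 → A·e^(−rt) = 1.
e^(−0.353t) = 1/9.8861 = 0.101152, so t = ln(9.8861)/0.353 = 2.2911/0.353 = 6.4904.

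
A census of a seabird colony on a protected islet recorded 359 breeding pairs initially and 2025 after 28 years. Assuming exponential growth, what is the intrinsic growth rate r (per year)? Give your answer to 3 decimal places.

From N(t) = N₀·e^(rt): e^(r·28) = 2025/359 = 5.6407.
r·28 = ln(5.6407) = 1.73, so r = 1.73/28 = 0.061786.

0.062 per year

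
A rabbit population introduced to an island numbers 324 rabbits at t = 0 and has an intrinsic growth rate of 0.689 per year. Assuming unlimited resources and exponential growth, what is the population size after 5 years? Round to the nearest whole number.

N(t) = N₀·e^(rt) = 324 × e^(0.689×5) = 324 × e^3.445.
e^3.445 ≈ 31.343, so N ≈ 324 × 31.343 = 10155.2.

10155 rabbits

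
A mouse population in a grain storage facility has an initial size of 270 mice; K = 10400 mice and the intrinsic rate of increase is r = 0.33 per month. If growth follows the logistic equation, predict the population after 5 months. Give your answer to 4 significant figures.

1267 mice

A = (K − N₀)/N₀ = (10400 − 270)/270 = 37.519.
N(t) = K/(1 + A·e^(−rt)) = 10400/(1 + 37.519×e^(−0.33×5)).
e^(−1.65) = 0.19205; denominator = 1 + 37.519×0.19205 = 8.2054.
N = 10400/8.2054 = 1267.45.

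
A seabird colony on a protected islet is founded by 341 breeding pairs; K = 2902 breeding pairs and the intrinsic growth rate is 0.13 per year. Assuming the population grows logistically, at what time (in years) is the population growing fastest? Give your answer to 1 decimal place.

15.5 years

Logistic growth is fastest at N = K/2 = 1451.
A = (K − N₀)/N₀ = 7.5103. Set K/(1 + A·e^(−rt)) = K/2 → A·e^(−rt) = 1.
e^(−0.13t) = 1/7.5103 = 0.133151, so t = ln(7.5103)/0.13 = 2.0163/0.13 = 15.51.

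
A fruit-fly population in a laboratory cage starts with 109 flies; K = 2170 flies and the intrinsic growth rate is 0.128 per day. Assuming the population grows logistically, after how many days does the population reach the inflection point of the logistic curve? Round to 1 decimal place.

Logistic growth is fastest at N = K/2 = 1085.
A = (K − N₀)/N₀ = 18.908. Set K/(1 + A·e^(−rt)) = K/2 → A·e^(−rt) = 1.
e^(−0.128t) = 1/18.908 = 0.0528869, so t = ln(18.908)/0.128 = 2.9396/0.128 = 22.966.

23.0 days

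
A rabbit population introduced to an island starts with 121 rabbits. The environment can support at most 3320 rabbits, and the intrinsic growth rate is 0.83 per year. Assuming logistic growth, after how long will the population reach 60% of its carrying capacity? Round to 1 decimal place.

4.4 years

A = (K − N₀)/N₀ = (3320 − 121)/121 = 26.438.
Solve 3320/(1 + 26.438·e^(−0.83t)) = 1992: 1 + 26.438·e^(−0.83t) = 1.6667, so e^(−0.83t) = 0.0252162.
−0.83·t = ln(0.0252162) = -3.6803, so t = 3.6803/0.83 = 4.4341.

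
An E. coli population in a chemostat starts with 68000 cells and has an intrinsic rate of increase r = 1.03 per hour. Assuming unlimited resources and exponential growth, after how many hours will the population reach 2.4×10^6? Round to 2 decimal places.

3.46 hours

Set N₀·e^(rt) = 2.4×10^6: e^(1.03·t) = 2.4×10^6/68000 = 35.294.
1.03·t = ln(35.294) = 3.5637, so t = 3.5637/1.03 = 3.4599.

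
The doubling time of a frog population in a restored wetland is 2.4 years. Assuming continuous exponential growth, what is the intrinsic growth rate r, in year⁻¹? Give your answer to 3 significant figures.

r = ln(2)/t_d = 0.6931/2.4 = 0.28881.

0.289 per year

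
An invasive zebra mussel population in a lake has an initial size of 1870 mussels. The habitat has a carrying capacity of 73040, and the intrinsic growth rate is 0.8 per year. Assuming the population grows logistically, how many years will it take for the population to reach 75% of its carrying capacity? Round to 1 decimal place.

5.9 years

A = (K − N₀)/N₀ = (73040 − 1870)/1870 = 38.059.
Solve 73040/(1 + 38.059·e^(−0.8t)) = 54780: 1 + 38.059·e^(−0.8t) = 1.3333, so e^(−0.8t) = 0.00875837.
−0.8·t = ln(0.00875837) = -4.7377, so t = 4.7377/0.8 = 5.9222.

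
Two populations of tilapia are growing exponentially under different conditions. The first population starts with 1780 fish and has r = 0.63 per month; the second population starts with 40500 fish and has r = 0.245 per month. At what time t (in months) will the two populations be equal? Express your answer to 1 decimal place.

Set 1780·e^(0.63t) = 40500·e^(0.245t).
e^((0.63 − 0.245)t) = 40500/1780 → e^(0.385·t) = 22.753.
0.385·t = ln(22.753) = 3.1247, so t = 3.1247/0.385 = 8.1161.

8.1 months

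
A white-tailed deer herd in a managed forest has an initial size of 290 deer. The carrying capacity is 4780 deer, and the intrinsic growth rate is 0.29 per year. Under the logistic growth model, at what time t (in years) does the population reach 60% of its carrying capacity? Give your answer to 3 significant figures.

A = (K − N₀)/N₀ = (4780 − 290)/290 = 15.483.
Solve 4780/(1 + 15.483·e^(−0.29t)) = 2868: 1 + 15.483·e^(−0.29t) = 1.6667, so e^(−0.29t) = 0.0430586.
−0.29·t = ln(0.0430586) = -3.1452, so t = 3.1452/0.29 = 10.845.

10.8 years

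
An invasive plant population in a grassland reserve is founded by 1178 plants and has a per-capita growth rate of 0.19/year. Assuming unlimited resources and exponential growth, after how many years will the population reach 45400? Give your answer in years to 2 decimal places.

19.22 years

Set N₀·e^(rt) = 45400: e^(0.19·t) = 45400/1178 = 38.54.
0.19·t = ln(38.54) = 3.6517, so t = 3.6517/0.19 = 19.219.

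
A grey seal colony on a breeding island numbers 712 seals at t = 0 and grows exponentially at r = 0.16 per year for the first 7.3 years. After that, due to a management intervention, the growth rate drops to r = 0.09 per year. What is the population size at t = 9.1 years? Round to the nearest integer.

2692 seals

Phase 1: N(7.3) = 712·e^(0.16×7.3) = 712·e^1.168 = 2289.48.
Phase 2 runs for 9.1 − 7.3 = 1.8 years at r = 0.09.
N(9.1) = 2289.48·e^(0.09×1.8) = 2289.48·e^0.162 = 2692.1.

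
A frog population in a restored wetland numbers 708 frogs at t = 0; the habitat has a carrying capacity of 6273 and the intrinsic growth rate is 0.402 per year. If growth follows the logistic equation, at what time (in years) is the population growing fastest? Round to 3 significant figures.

5.13 years

Logistic growth is fastest at N = K/2 = 3136.5.
A = (K − N₀)/N₀ = 7.8602. Set K/(1 + A·e^(−rt)) = K/2 → A·e^(−rt) = 1.
e^(−0.402t) = 1/7.8602 = 0.127224, so t = ln(7.8602)/0.402 = 2.0618/0.402 = 5.1289.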